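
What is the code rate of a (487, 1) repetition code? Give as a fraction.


Rate = k/n = 1/487

1/487


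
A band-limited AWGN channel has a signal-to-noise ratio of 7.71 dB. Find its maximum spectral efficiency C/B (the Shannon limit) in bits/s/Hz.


SNR_linear = 10^(7.71/10) = 5.902; C/B = log2(1 + SNR_linear) = log2(1 + 5.902) = 2.787

2.787 bits/s/Hz


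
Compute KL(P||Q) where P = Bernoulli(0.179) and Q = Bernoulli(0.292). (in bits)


KL = p*log2(p/q) + (1-p)*log2((1-p)/(1-q)) = 0.179*log2(0.179/0.292) + 0.821*log2(0.821/0.708) = 0.049

0.049 bits


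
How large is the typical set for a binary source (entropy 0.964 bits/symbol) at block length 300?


log2|A_typical| = nH = 300 * 0.964 = 289.2, so |A_typical| ~ 2^289.2 = 1.143e+87

1.143e+87


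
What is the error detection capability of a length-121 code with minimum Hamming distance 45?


Detection capability = d_min - 1 = 45 - 1 = 44

44 errors


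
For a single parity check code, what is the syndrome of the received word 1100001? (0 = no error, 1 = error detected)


Syndrome = XOR of all bits = 1 XOR 1 XOR 0 XOR 0 XOR 0 XOR 0 XOR 1 = 1

1


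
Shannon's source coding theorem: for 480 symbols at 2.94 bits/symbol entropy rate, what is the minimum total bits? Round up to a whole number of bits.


Minimum bits >= n * H = 480 * 2.94 = 1411.2, rounded up to a whole number of bits = 1412

1412 bits


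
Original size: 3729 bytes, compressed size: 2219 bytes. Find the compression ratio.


Ratio = original / compressed = 3729 / 2219 = 1.6805

1.6805


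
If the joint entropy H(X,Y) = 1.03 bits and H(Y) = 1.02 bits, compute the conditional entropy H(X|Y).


H(X|Y) = H(X,Y) - H(Y) = 1.03 - 1.02 = 0.01

0.01 bits


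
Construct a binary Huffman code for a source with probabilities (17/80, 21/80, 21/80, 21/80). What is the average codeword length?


Huffman construction (repeatedly merge the two least-probable nodes; each merge adds 1 bit to every symbol beneath it): 17/80 + 21/80 = 19/40; 21/80 + 21/80 = 21/40; 19/40 + 21/40 = 1. Resulting codeword lengths (in the order the probabilities were given): (2, 2, 2, 2). L_avg = sum(p_i * l_i) = 17/80*2 + 21/80*2 + 21/80*2 + 21/80*2 = 2

2.0 bits


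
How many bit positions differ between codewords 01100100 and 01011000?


Count differing positions: . . ^ ^ ^ ^ . . = 4 differences

4


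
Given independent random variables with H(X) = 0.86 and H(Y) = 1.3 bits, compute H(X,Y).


For independent variables, H(X,Y) = H(X) + H(Y) = 0.86 + 1.3 = 2.16

2.16 bits


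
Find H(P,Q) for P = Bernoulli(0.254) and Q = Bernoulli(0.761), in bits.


H(P,Q) = -p*log2(q) - (1-p)*log2(1-q). -0.254*log2(0.761) = 0.100084; -0.746*log2(0.239) = 1.540428. H(P,Q) = 0.100084 + 1.540428 = 1.6405

1.6405 bits


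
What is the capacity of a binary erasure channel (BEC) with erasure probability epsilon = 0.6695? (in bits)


C = 1 - epsilon = 1 - 0.6695 = 0.3305

0.3305 bits


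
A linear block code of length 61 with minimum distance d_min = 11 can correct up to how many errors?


Correction capability = floor((d-1)/2) = floor((11-1)/2) = 5

5 errors


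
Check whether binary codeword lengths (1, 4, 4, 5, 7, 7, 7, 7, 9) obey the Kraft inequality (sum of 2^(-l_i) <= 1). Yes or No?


Kraft sum = sum(2^(-l_i)) = 0.6895, need <= 1. Result: satisfied (a binary prefix-free code with these lengths exists)

Yes


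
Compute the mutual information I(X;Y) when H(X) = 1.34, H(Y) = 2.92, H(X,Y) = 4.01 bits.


I(X;Y) = H(X) + H(Y) - H(X,Y) = 1.34 + 2.92 - 4.01 = 0.25

0.25 bits


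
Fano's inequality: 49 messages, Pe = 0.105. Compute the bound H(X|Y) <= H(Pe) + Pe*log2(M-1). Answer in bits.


H(Pe) = -Pe*log2(Pe) - (1-Pe)*log2(1-Pe) = -0.105*log2(0.105) - 0.895*log2(0.895) = 0.341412 + 0.143236 = 0.4846. Pe*log2(M-1) = 0.105*log2(48) = 0.586421. Bound = H(Pe) + Pe*log2(M-1) = 0.341412 + 0.143236 + 0.586421 = 1.0711

1.0711 bits


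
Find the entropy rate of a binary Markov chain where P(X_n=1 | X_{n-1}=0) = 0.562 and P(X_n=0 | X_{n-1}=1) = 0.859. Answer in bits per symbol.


Stationary distribution: pi_0 = p10/(p01+p10) = 0.6045, pi_1 = 0.3955. Entropy rate H' = pi_0*H(p01) + pi_1*H(p10) = 0.6045*0.9889 + 0.3955*0.5869 = 0.8299

0.8299 bits/symbol


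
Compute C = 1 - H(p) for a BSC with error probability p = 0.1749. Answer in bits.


H(p) = -p*log2(p) - (1-p)*log2(1-p) = -0.1749*log2(0.1749) - 0.8251*log2(0.8251) = 0.439943 + 0.228849 = 0.6688. C = 1 - H(p) = 1 - 0.6688 = 0.3312

0.3312 bits


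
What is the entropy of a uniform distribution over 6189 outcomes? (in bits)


H = log2(n) = log2(6189) = 12.5955

12.5955 bits


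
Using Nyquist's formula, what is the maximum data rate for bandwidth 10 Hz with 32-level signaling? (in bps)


Rate = 2 * B * log2(M) = 2 * 10 * 5.0 = 100.0

100.0 bps


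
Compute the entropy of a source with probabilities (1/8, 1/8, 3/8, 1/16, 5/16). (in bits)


H = -sum(p_i * log2(p_i)). Terms: -(1/8)*log2(1/8) = 0.375000; -(1/8)*log2(1/8) = 0.375000; -(3/8)*log2(3/8) = 0.530639; -(1/16)*log2(1/16) = 0.250000; -(5/16)*log2(5/16) = 0.524397. H = 0.375000 + 0.375000 + 0.530639 + 0.250000 + 0.524397 = 2.055

2.055 bits


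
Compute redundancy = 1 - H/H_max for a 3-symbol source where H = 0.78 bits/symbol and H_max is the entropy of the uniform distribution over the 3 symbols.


H_max = log2(K) = log2(3) = 1.585 bits/symbol. Redundancy = 1 - H/H_max = 1 - 0.78/1.585 = 1 - 0.4921 = 0.5079

0.5079


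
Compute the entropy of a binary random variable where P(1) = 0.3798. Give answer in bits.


H = -p*log2(p) - (1-p)*log2(1-p). -0.3798*log2(0.3798) = 0.530462; -0.6202*log2(0.6202) = 0.427438. H = 0.530462 + 0.427438 = 0.9579

0.9579 bits


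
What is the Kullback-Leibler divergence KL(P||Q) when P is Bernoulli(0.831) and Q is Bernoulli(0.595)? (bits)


KL = p*log2(p/q) + (1-p)*log2((1-p)/(1-q)) = 0.831*log2(0.831/0.595) + 0.169*log2(0.169/0.405) = 0.1874

0.1874 bits


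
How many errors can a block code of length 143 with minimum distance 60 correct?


Correction capability = floor((d-1)/2) = floor((60-1)/2) = 29

29 errors


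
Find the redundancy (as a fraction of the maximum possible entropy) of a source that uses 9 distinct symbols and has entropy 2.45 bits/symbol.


H_max = log2(K) = log2(9) = 3.1699 bits/symbol. Redundancy = 1 - H/H_max = 1 - 2.45/3.1699 = 1 - 0.7729 = 0.2271

0.2271


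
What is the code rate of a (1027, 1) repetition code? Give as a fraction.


Rate = k/n = 1/1027

1/1027


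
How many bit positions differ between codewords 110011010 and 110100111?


Count differing positions: . . . ^ ^ ^ ^ . ^ = 5 differences

5


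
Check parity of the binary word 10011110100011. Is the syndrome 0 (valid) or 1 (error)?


Syndrome = XOR of all bits = 1 XOR 0 XOR 0 XOR 1 XOR 1 XOR 1 XOR 1 XOR 0 XOR 1 XOR 0 XOR 0 XOR 0 XOR 1 XOR 1 = 0

0


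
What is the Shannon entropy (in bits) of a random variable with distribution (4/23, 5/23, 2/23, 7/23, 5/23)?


H = -sum(p_i * log2(p_i)). Terms: -(4/23)*log2(4/23) = 0.438880; -(5/23)*log2(5/23) = 0.478616; -(2/23)*log2(2/23) = 0.306397; -(7/23)*log2(7/23) = 0.522324; -(5/23)*log2(5/23) = 0.478616. H = 0.438880 + 0.478616 + 0.306397 + 0.522324 + 0.478616 = 2.2248

2.2248 bits


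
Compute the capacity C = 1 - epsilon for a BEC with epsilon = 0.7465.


C = 1 - epsilon = 1 - 0.7465 = 0.2535

0.2535 bits


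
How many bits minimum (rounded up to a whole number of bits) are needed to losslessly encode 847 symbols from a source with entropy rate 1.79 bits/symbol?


Minimum bits >= n * H = 847 * 1.79 = 1516.13, rounded up to a whole number of bits = 1517

1517 bits


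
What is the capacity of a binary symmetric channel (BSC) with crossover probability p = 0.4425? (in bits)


H(p) = -p*log2(p) - (1-p)*log2(1-p) = -0.4425*log2(0.4425) - 0.5575*log2(0.5575) = 0.520491 + 0.469948 = 0.9904. C = 1 - H(p) = 1 - 0.9904 = 0.0096

0.0096 bits


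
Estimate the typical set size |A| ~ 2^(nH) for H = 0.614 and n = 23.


log2|A_typical| = nH = 23 * 0.614 = 14.122, so |A_typical| ~ 2^14.122 = 1.783e+04

1.783e+04


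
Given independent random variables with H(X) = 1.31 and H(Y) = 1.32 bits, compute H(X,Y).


For independent variables, H(X,Y) = H(X) + H(Y) = 1.31 + 1.32 = 2.63

2.63 bits


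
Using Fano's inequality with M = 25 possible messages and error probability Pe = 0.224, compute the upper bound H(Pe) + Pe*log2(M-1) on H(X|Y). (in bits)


H(Pe) = -Pe*log2(Pe) - (1-Pe)*log2(1-Pe) = -0.224*log2(0.224) - 0.776*log2(0.776) = 0.483488 + 0.283916 = 0.7674. Pe*log2(M-1) = 0.224*log2(24) = 1.027032. Bound = H(Pe) + Pe*log2(M-1) = 0.483488 + 0.283916 + 1.027032 = 1.7944

1.7944 bits


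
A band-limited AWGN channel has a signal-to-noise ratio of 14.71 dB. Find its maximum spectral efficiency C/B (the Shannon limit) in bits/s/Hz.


SNR_linear = 10^(14.71/10) = 29.5801; C/B = log2(1 + SNR_linear) = log2(1 + 29.5801) = 4.9345

4.9345 bits/s/Hz


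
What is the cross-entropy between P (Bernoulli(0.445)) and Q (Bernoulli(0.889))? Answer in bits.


H(P,Q) = -p*log2(q) - (1-p)*log2(1-q). -0.445*log2(0.889) = 0.075536; -0.555*log2(0.111) = 1.760109. H(P,Q) = 0.075536 + 1.760109 = 1.8356

1.8356 bits


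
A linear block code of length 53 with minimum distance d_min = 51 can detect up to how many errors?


Detection capability = d_min - 1 = 51 - 1 = 50

50 errors


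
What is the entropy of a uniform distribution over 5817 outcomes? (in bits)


H = log2(n) = log2(5817) = 12.5061

12.5061 bits


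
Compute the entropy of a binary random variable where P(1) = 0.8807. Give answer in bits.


H = -p*log2(p) - (1-p)*log2(1-p). -0.8807*log2(0.8807) = 0.161412; -0.1193*log2(0.1193) = 0.365933. H = 0.161412 + 0.365933 = 0.5273

0.5273 bits


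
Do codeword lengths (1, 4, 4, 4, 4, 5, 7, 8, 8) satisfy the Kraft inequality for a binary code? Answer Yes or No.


Kraft sum = sum(2^(-l_i)) = 0.7969, need <= 1. Result: satisfied (a binary prefix-free code with these lengths exists)

Yes


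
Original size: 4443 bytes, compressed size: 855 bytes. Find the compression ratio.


Ratio = original / compressed = 4443 / 855 = 5.1965

5.1965


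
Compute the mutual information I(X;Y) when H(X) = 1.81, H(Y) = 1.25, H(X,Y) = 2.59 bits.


I(X;Y) = H(X) + H(Y) - H(X,Y) = 1.81 + 1.25 - 2.59 = 0.47

0.47 bits


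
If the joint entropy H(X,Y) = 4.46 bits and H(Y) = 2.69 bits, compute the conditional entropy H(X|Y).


H(X|Y) = H(X,Y) - H(Y) = 4.46 - 2.69 = 1.77

1.77 bits


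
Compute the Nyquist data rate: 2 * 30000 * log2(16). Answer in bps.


Rate = 2 * B * log2(M) = 2 * 30000 * 4.0 = 240000.0

240000.0 bps


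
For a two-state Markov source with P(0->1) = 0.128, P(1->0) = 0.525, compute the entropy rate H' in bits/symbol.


Stationary distribution: pi_0 = p10/(p01+p10) = 0.804, pi_1 = 0.196. Entropy rate H' = pi_0*H(p01) + pi_1*H(p10) = 0.804*0.5519 + 0.196*0.9982 = 0.6394

0.6394 bits/symbol


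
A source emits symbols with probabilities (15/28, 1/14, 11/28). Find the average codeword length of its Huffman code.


Huffman construction (repeatedly merge the two least-probable nodes; each merge adds 1 bit to every symbol beneath it): 1/14 + 11/28 = 13/28; 13/28 + 15/28 = 1. Resulting codeword lengths (in the order the probabilities were given): (1, 2, 2). L_avg = sum(p_i * l_i) = 15/28*1 + 1/14*2 + 11/28*2 = 41/28 = 1.4643

1.4643 bits


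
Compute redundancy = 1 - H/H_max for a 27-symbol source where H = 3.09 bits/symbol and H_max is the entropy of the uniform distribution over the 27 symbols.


H_max = log2(K) = log2(27) = 4.7549 bits/symbol. Redundancy = 1 - H/H_max = 1 - 3.09/4.7549 = 1 - 0.6499 = 0.3501

0.3501


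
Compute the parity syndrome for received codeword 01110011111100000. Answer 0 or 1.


Syndrome = XOR of all bits = 0 XOR 1 XOR 1 XOR 1 XOR 0 XOR 0 XOR 1 XOR 1 XOR 1 XOR 1 XOR 1 XOR 1 XOR 0 XOR 0 XOR 0 XOR 0 XOR 0 = 1

1


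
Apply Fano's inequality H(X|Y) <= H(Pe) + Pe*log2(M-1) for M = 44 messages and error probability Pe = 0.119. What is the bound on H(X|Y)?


H(Pe) = -Pe*log2(Pe) - (1-Pe)*log2(1-Pe) = -0.119*log2(0.119) - 0.881*log2(0.881) = 0.365445 + 0.161035 = 0.5265. Pe*log2(M-1) = 0.119*log2(43) = 0.645726. Bound = H(Pe) + Pe*log2(M-1) = 0.365445 + 0.161035 + 0.645726 = 1.1722

1.1722 bits


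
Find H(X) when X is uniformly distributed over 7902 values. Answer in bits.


H = log2(n) = log2(7902) = 12.948

12.948 bits


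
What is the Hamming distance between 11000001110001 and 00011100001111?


Count differing positions: ^ ^ . ^ ^ ^ . ^ ^ ^ ^ ^ ^ . = 11 differences

11


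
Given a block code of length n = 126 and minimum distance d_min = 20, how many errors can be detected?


Detection capability = d_min - 1 = 20 - 1 = 19

19 errors


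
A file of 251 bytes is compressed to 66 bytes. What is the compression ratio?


Ratio = original / compressed = 251 / 66 = 3.803

3.803


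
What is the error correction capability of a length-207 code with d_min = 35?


Correction capability = floor((d-1)/2) = floor((35-1)/2) = 17

17 errors


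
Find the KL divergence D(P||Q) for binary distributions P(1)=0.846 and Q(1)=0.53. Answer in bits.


KL = p*log2(p/q) + (1-p)*log2((1-p)/(1-q)) = 0.846*log2(0.846/0.53) + 0.154*log2(0.154/0.47) = 0.3229

0.3229 bits


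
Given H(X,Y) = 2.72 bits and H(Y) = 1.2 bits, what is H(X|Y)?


H(X|Y) = H(X,Y) - H(Y) = 2.72 - 1.2 = 1.52

1.52 bits


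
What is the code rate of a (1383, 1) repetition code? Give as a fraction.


Rate = k/n = 1/1383

1/1383


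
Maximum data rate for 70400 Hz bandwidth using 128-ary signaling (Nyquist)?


Rate = 2 * B * log2(M) = 2 * 70400 * 7.0 = 985600.0

985600.0 bps


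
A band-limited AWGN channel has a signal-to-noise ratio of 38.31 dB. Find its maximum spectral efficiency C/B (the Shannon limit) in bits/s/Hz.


SNR_linear = 10^(38.31/10) = 6776.4151; C/B = log2(1 + SNR_linear) = log2(1 + 6776.4151) = 12.7265

12.7265 bits/s/Hz


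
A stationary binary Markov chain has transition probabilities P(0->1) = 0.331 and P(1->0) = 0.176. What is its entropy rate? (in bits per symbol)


Stationary distribution: pi_0 = p10/(p01+p10) = 0.3471, pi_1 = 0.6529. Entropy rate H' = pi_0*H(p01) + pi_1*H(p10) = 0.3471*0.9159 + 0.6529*0.6712 = 0.7562

0.7562 bits/symbol


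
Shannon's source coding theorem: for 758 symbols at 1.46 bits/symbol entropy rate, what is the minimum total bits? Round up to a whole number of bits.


Minimum bits >= n * H = 758 * 1.46 = 1106.68, rounded up to a whole number of bits = 1107

1107 bits


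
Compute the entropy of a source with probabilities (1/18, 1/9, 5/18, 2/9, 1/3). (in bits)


H = -sum(p_i * log2(p_i)). Terms: -(1/18)*log2(1/18) = 0.231663; -(1/9)*log2(1/9) = 0.352214; -(5/18)*log2(5/18) = 0.513332; -(2/9)*log2(2/9) = 0.482206; -(1/3)*log2(1/3) = 0.528321. H = 0.231663 + 0.352214 + 0.513332 + 0.482206 + 0.528321 = 2.1077

2.1077 bits


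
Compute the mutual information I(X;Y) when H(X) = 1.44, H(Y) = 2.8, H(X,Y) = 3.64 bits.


I(X;Y) = H(X) + H(Y) - H(X,Y) = 1.44 + 2.8 - 3.64 = 0.6

0.6 bits


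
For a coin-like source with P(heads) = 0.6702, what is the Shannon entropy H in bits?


H = -p*log2(p) - (1-p)*log2(1-p). -0.6702*log2(0.6702) = 0.386931; -0.3298*log2(0.3298) = 0.527791. H = 0.386931 + 0.527791 = 0.9147

0.9147 bits


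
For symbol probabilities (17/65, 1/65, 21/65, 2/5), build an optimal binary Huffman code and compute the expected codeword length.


Huffman construction (repeatedly merge the two least-probable nodes; each merge adds 1 bit to every symbol beneath it): 1/65 + 17/65 = 18/65; 18/65 + 21/65 = 3/5; 2/5 + 3/5 = 1. Resulting codeword lengths (in the order the probabilities were given): (3, 3, 2, 1). L_avg = sum(p_i * l_i) = 17/65*3 + 1/65*3 + 21/65*2 + 2/5*1 = 122/65 = 1.8769

1.8769 bits


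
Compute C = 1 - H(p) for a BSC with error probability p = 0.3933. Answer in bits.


H(p) = -p*log2(p) - (1-p)*log2(1-p) = -0.3933*log2(0.3933) - 0.6067*log2(0.6067) = 0.529499 + 0.437397 = 0.9669. C = 1 - H(p) = 1 - 0.9669 = 0.0331

0.0331 bits


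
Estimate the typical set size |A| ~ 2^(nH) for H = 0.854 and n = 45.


log2|A_typical| = nH = 45 * 0.854 = 38.43, so |A_typical| ~ 2^38.43 = 3.703e+11

3.703e+11


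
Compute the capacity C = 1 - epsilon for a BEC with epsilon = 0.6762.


C = 1 - epsilon = 1 - 0.6762 = 0.3238

0.3238 bits


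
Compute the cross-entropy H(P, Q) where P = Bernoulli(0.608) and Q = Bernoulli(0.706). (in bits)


H(P,Q) = -p*log2(q) - (1-p)*log2(1-q). -0.608*log2(0.706) = 0.305374; -0.392*log2(0.294) = 0.692316. H(P,Q) = 0.305374 + 0.692316 = 0.9977

0.9977 bits


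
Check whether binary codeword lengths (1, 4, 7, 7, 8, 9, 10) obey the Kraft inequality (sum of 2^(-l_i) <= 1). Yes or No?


Kraft sum = sum(2^(-l_i)) = 0.585, need <= 1. Result: satisfied (a binary prefix-free code with these lengths exists)

Yes


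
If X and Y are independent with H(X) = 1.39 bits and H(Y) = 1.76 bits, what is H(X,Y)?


For independent variables, H(X,Y) = H(X) + H(Y) = 1.39 + 1.76 = 3.15

3.15 bits


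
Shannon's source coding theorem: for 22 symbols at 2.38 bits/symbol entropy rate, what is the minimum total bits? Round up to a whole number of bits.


Minimum bits >= n * H = 22 * 2.38 = 52.36, rounded up to a whole number of bits = 53

53 bits


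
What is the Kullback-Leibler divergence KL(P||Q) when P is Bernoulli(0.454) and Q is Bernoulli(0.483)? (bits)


KL = p*log2(p/q) + (1-p)*log2((1-p)/(1-q)) = 0.454*log2(0.454/0.483) + 0.546*log2(0.546/0.517) = 0.0024

0.0024 bits


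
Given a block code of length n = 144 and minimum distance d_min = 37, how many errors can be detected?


Detection capability = d_min - 1 = 37 - 1 = 36

36 errors


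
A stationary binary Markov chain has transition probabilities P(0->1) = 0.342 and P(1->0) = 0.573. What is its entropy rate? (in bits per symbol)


Stationary distribution: pi_0 = p10/(p01+p10) = 0.6262, pi_1 = 0.3738. Entropy rate H' = pi_0*H(p01) + pi_1*H(p10) = 0.6262*0.9267 + 0.3738*0.9846 = 0.9483

0.9483 bits/symbol


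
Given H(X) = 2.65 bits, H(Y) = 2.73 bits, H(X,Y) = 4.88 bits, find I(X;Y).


I(X;Y) = H(X) + H(Y) - H(X,Y) = 2.65 + 2.73 - 4.88 = 0.5

0.5 bits


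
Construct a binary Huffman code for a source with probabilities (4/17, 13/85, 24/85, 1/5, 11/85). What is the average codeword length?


Huffman construction (repeatedly merge the two least-probable nodes; each merge adds 1 bit to every symbol beneath it): 11/85 + 13/85 = 24/85; 1/5 + 4/17 = 37/85; 24/85 + 24/85 = 48/85; 37/85 + 48/85 = 1. Resulting codeword lengths (in the order the probabilities were given): (2, 3, 2, 2, 3). L_avg = sum(p_i * l_i) = 4/17*2 + 13/85*3 + 24/85*2 + 1/5*2 + 11/85*3 = 194/85 = 2.2824

2.2824 bits


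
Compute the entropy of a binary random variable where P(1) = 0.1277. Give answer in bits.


H = -p*log2(p) - (1-p)*log2(1-p). -0.1277*log2(0.1277) = 0.379163; -0.8723*log2(0.8723) = 0.171934. H = 0.379163 + 0.171934 = 0.5511

0.5511 bits


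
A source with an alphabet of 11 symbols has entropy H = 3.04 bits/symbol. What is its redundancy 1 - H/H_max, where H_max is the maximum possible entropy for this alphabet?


H_max = log2(K) = log2(11) = 3.4594 bits/symbol. Redundancy = 1 - H/H_max = 1 - 3.04/3.4594 = 1 - 0.8788 = 0.1212

0.1212


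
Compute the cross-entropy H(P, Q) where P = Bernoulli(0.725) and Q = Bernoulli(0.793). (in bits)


H(P,Q) = -p*log2(q) - (1-p)*log2(1-q). -0.725*log2(0.793) = 0.242590; -0.275*log2(0.207) = 0.624882. H(P,Q) = 0.242590 + 0.624882 = 0.8675

0.8675 bits


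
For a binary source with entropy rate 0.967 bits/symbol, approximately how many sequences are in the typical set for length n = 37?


log2|A_typical| = nH = 37 * 0.967 = 35.779, so |A_typical| ~ 2^35.779 = 5.896e+10

5.896e+10


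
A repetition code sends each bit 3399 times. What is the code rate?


Rate = k/n = 1/3399

1/3399


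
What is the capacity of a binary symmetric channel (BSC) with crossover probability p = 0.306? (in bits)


H(p) = -p*log2(p) - (1-p)*log2(1-p) = -0.306*log2(0.306) - 0.694*log2(0.694) = 0.522769 + 0.365733 = 0.8885. C = 1 - H(p) = 1 - 0.8885 = 0.1115

0.1115 bits


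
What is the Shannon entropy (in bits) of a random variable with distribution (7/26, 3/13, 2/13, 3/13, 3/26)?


H = -sum(p_i * log2(p_i)). Terms: -(7/26)*log2(7/26) = 0.509677; -(3/13)*log2(3/13) = 0.488187; -(2/13)*log2(2/13) = 0.415452; -(3/13)*log2(3/13) = 0.488187; -(3/26)*log2(3/26) = 0.359478. H = 0.509677 + 0.488187 + 0.415452 + 0.488187 + 0.359478 = 2.261

2.261 bits


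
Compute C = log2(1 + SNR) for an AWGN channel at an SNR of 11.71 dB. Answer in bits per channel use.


SNR_linear = 10^(11.71/10) = 14.8252; C = log2(1 + SNR_linear) = log2(1 + 14.8252) = 3.9842

3.9842 bits/channel use


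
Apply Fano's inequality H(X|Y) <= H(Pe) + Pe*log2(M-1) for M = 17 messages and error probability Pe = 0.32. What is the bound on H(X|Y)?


H(Pe) = -Pe*log2(Pe) - (1-Pe)*log2(1-Pe) = -0.32*log2(0.32) - 0.68*log2(0.68) = 0.526034 + 0.378347 = 0.9044. Pe*log2(M-1) = 0.32*log2(16) = 1.280000. Bound = H(Pe) + Pe*log2(M-1) = 0.526034 + 0.378347 + 1.280000 = 2.1844

2.1844 bits


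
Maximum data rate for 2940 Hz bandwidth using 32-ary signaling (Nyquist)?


Rate = 2 * B * log2(M) = 2 * 2940 * 5.0 = 29400.0

29400.0 bps


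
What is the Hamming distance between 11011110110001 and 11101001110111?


Count differing positions: . . ^ ^ . ^ ^ ^ . . . ^ ^ . = 7 differences

7


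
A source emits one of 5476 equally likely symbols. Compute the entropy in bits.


H = log2(n) = log2(5476) = 12.4189

12.4189 bits


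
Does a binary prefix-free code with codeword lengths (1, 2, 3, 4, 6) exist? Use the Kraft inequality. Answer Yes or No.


Kraft sum = sum(2^(-l_i)) = 0.9531, need <= 1. Result: satisfied (a binary prefix-free code with these lengths exists)

Yes


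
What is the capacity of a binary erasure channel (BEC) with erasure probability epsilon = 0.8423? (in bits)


C = 1 - epsilon = 1 - 0.8423 = 0.1577

0.1577 bits


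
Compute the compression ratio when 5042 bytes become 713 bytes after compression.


Ratio = original / compressed = 5042 / 713 = 7.0715

7.0715


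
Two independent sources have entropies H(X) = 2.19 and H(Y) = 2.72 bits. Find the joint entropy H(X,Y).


For independent variables, H(X,Y) = H(X) + H(Y) = 2.19 + 2.72 = 4.91

4.91 bits


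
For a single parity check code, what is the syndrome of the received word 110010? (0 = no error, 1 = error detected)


Syndrome = XOR of all bits = 1 XOR 1 XOR 0 XOR 0 XOR 1 XOR 0 = 1

1


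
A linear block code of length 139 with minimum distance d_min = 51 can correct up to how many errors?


Correction capability = floor((d-1)/2) = floor((51-1)/2) = 25

25 errors


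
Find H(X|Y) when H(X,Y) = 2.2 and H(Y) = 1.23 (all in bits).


H(X|Y) = H(X,Y) - H(Y) = 2.2 - 1.23 = 0.97

0.97 bits


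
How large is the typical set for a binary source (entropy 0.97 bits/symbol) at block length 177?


log2|A_typical| = nH = 177 * 0.97 = 171.69, so |A_typical| ~ 2^171.69 = 4.829e+51

4.829e+51


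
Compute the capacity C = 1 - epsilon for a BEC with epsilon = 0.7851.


C = 1 - epsilon = 1 - 0.7851 = 0.2149

0.2149 bits


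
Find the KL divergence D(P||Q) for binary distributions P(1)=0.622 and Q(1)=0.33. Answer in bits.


KL = p*log2(p/q) + (1-p)*log2((1-p)/(1-q)) = 0.622*log2(0.622/0.33) + 0.378*log2(0.378/0.67) = 0.2566

0.2566 bits


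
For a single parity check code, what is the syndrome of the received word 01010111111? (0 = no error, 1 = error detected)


Syndrome = XOR of all bits = 0 XOR 1 XOR 0 XOR 1 XOR 0 XOR 1 XOR 1 XOR 1 XOR 1 XOR 1 XOR 1 = 0

0


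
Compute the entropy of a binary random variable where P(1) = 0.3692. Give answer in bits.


H = -p*log2(p) - (1-p)*log2(1-p). -0.3692*log2(0.3692) = 0.530734; -0.6308*log2(0.6308) = 0.419321. H = 0.530734 + 0.419321 = 0.9501

0.9501 bits


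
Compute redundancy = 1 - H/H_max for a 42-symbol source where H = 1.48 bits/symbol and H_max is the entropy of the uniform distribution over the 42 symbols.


H_max = log2(K) = log2(42) = 5.3923 bits/symbol. Redundancy = 1 - H/H_max = 1 - 1.48/5.3923 = 1 - 0.2745 = 0.7255

0.7255


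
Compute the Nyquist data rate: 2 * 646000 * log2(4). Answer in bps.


Rate = 2 * B * log2(M) = 2 * 646000 * 2.0 = 2584000.0

2584000.0 bps


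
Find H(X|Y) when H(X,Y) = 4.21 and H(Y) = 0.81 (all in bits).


H(X|Y) = H(X,Y) - H(Y) = 4.21 - 0.81 = 3.4

3.4 bits


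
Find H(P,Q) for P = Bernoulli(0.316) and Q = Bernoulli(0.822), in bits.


H(P,Q) = -p*log2(q) - (1-p)*log2(1-q). -0.316*log2(0.822) = 0.089362; -0.684*log2(0.178) = 1.703195. H(P,Q) = 0.089362 + 1.703195 = 1.7926

1.7926 bits


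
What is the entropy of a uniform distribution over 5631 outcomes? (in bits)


H = log2(n) = log2(5631) = 12.4592

12.4592 bits


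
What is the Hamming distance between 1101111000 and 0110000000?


Count differing positions: ^ . ^ ^ ^ ^ ^ . . . = 6 differences

6


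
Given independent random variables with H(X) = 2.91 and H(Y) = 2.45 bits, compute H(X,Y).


For independent variables, H(X,Y) = H(X) + H(Y) = 2.91 + 2.45 = 5.36

5.36 bits


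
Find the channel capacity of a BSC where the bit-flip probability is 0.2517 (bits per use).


H(p) = -p*log2(p) - (1-p)*log2(1-p) = -0.2517*log2(0.2517) - 0.7483*log2(0.7483) = 0.500939 + 0.313022 = 0.814. C = 1 - H(p) = 1 - 0.814 = 0.186

0.186 bits


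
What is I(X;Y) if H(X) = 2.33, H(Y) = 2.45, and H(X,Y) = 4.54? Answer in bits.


I(X;Y) = H(X) + H(Y) - H(X,Y) = 2.33 + 2.45 - 4.54 = 0.24

0.24 bits


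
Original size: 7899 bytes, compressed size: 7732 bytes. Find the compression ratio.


Ratio = original / compressed = 7899 / 7732 = 1.0216

1.0216


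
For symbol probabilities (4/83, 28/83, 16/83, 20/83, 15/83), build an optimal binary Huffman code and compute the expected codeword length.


Huffman construction (repeatedly merge the two least-probable nodes; each merge adds 1 bit to every symbol beneath it): 4/83 + 15/83 = 19/83; 16/83 + 19/83 = 35/83; 20/83 + 28/83 = 48/83; 35/83 + 48/83 = 1. Resulting codeword lengths (in the order the probabilities were given): (3, 2, 2, 2, 3). L_avg = sum(p_i * l_i) = 4/83*3 + 28/83*2 + 16/83*2 + 20/83*2 + 15/83*3 = 185/83 = 2.2289

2.2289 bits


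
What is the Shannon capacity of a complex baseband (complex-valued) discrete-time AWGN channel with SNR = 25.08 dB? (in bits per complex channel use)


SNR_linear = 10^(25.08/10) = 322.1069; C = log2(1 + SNR_linear) = log2(1 + 322.1069) = 8.3359

8.3359 bits/channel use


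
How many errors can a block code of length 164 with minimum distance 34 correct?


Correction capability = floor((d-1)/2) = floor((34-1)/2) = 16

16 errors


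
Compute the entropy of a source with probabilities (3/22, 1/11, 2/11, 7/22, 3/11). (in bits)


H = -sum(p_i * log2(p_i)). Terms: -(3/22)*log2(3/22) = 0.391973; -(1/11)*log2(1/11) = 0.314494; -(2/11)*log2(2/11) = 0.447169; -(7/22)*log2(7/22) = 0.525661; -(3/11)*log2(3/11) = 0.511219. H = 0.391973 + 0.314494 + 0.447169 + 0.525661 + 0.511219 = 2.1905

2.1905 bits


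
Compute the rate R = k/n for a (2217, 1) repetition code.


Rate = k/n = 1/2217

1/2217


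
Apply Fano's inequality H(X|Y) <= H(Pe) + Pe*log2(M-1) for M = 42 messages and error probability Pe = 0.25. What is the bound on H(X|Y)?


H(Pe) = -Pe*log2(Pe) - (1-Pe)*log2(1-Pe) = -0.25*log2(0.25) - 0.75*log2(0.75) = 0.500000 + 0.311278 = 0.8113. Pe*log2(M-1) = 0.25*log2(41) = 1.339388. Bound = H(Pe) + Pe*log2(M-1) = 0.500000 + 0.311278 + 1.339388 = 2.1507

2.1507 bits


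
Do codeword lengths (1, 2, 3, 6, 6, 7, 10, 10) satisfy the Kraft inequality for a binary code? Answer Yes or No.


Kraft sum = sum(2^(-l_i)) = 0.916, need <= 1. Result: satisfied (a binary prefix-free code with these lengths exists)

Yes


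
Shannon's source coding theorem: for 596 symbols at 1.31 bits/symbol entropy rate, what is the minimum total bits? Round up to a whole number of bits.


Minimum bits >= n * H = 596 * 1.31 = 780.76, rounded up to a whole number of bits = 781

781 bits


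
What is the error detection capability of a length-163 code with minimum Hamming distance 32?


Detection capability = d_min - 1 = 32 - 1 = 31

31 errors


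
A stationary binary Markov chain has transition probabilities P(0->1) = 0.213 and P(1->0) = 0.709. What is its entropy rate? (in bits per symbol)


Stationary distribution: pi_0 = p10/(p01+p10) = 0.769, pi_1 = 0.231. Entropy rate H' = pi_0*H(p01) + pi_1*H(p10) = 0.769*0.7472 + 0.231*0.87 = 0.7756

0.7756 bits/symbol


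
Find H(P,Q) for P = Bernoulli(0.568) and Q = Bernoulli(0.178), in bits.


H(P,Q) = -p*log2(q) - (1-p)*log2(1-q). -0.568*log2(0.178) = 1.414349; -0.432*log2(0.822) = 0.122165. H(P,Q) = 1.414349 + 0.122165 = 1.5365

1.5365 bits


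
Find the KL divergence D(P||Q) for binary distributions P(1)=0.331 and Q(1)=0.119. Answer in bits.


KL = p*log2(p/q) + (1-p)*log2((1-p)/(1-q)) = 0.331*log2(0.331/0.119) + 0.669*log2(0.669/0.881) = 0.2228

0.2228 bits


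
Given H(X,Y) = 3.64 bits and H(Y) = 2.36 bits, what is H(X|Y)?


H(X|Y) = H(X,Y) - H(Y) = 3.64 - 2.36 = 1.28

1.28 bits


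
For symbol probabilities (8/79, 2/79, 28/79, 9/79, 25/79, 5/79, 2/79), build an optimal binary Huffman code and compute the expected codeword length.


Huffman construction (repeatedly merge the two least-probable nodes; each merge adds 1 bit to every symbol beneath it): 2/79 + 2/79 = 4/79; 4/79 + 5/79 = 9/79; 8/79 + 9/79 = 17/79; 9/79 + 17/79 = 26/79; 25/79 + 26/79 = 51/79; 28/79 + 51/79 = 1. Resulting codeword lengths (in the order the probabilities were given): (4, 5, 1, 4, 2, 4, 5). L_avg = sum(p_i * l_i) = 8/79*4 + 2/79*5 + 28/79*1 + 9/79*4 + 25/79*2 + 5/79*4 + 2/79*5 = 186/79 = 2.3544

2.3544 bits


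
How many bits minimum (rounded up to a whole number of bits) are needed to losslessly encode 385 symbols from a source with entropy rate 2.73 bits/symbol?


Minimum bits >= n * H = 385 * 2.73 = 1051.05, rounded up to a whole number of bits = 1052

1052 bits


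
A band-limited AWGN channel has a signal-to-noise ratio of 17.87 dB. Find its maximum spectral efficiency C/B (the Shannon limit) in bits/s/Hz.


SNR_linear = 10^(17.87/10) = 61.235; C/B = log2(1 + SNR_linear) = log2(1 + 61.235) = 5.9597

5.9597 bits/s/Hz


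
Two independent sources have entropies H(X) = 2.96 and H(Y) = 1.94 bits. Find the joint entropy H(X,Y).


For independent variables, H(X,Y) = H(X) + H(Y) = 2.96 + 1.94 = 4.9

4.9 bits


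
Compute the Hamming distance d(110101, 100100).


Count differing positions: . ^ . . . ^ = 2 differences

2


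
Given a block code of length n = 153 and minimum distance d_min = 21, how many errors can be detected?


Detection capability = d_min - 1 = 21 - 1 = 20

20 errors


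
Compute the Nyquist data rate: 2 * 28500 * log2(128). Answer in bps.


Rate = 2 * B * log2(M) = 2 * 28500 * 7.0 = 399000.0

399000.0 bps


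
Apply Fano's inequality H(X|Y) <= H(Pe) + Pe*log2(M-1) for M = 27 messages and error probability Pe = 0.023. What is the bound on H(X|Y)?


H(Pe) = -Pe*log2(Pe) - (1-Pe)*log2(1-Pe) = -0.023*log2(0.023) - 0.977*log2(0.977) = 0.125171 + 0.032797 = 0.158. Pe*log2(M-1) = 0.023*log2(26) = 0.108110. Bound = H(Pe) + Pe*log2(M-1) = 0.125171 + 0.032797 + 0.108110 = 0.2661

0.2661 bits


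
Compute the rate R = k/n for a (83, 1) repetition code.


Rate = k/n = 1/83

1/83


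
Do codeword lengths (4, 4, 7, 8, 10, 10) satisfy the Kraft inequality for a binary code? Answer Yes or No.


Kraft sum = sum(2^(-l_i)) = 0.1387, need <= 1. Result: satisfied (a binary prefix-free code with these lengths exists)

Yes


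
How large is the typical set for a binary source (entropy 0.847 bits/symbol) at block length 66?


log2|A_typical| = nH = 66 * 0.847 = 55.902, so |A_typical| ~ 2^55.902 = 6.733e+16

6.733e+16


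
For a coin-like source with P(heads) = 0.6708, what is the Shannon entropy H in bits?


H = -p*log2(p) - (1-p)*log2(1-p). -0.6708*log2(0.6708) = 0.386411; -0.3292*log2(0.3292) = 0.527696. H = 0.386411 + 0.527696 = 0.9141

0.9141 bits


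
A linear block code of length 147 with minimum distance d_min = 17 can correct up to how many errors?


Correction capability = floor((d-1)/2) = floor((17-1)/2) = 8

8 errors


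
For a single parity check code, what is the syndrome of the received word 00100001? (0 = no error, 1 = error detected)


Syndrome = XOR of all bits = 0 XOR 0 XOR 1 XOR 0 XOR 0 XOR 0 XOR 0 XOR 1 = 0

0


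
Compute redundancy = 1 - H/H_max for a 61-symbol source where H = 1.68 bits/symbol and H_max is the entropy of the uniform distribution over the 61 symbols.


H_max = log2(K) = log2(61) = 5.9307 bits/symbol. Redundancy = 1 - H/H_max = 1 - 1.68/5.9307 = 1 - 0.2833 = 0.7167

0.7167


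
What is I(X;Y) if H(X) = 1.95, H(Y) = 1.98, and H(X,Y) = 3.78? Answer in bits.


I(X;Y) = H(X) + H(Y) - H(X,Y) = 1.95 + 1.98 - 3.78 = 0.15

0.15 bits


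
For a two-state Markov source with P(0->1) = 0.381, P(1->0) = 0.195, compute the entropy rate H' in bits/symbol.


Stationary distribution: pi_0 = p10/(p01+p10) = 0.3385, pi_1 = 0.6615. Entropy rate H' = pi_0*H(p01) + pi_1*H(p10) = 0.3385*0.9587 + 0.6615*0.7118 = 0.7954

0.7954 bits/symbol


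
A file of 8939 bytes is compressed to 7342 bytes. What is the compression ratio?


Ratio = original / compressed = 8939 / 7342 = 1.2175

1.2175


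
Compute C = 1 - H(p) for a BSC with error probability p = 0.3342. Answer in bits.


H(p) = -p*log2(p) - (1-p)*log2(1-p) = -0.3342*log2(0.3342) - 0.6658*log2(0.6658) = 0.528443 + 0.390718 = 0.9192. C = 1 - H(p) = 1 - 0.9192 = 0.0808

0.0808 bits


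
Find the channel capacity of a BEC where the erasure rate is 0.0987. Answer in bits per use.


C = 1 - epsilon = 1 - 0.0987 = 0.9013

0.9013 bits


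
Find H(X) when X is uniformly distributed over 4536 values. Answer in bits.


H = log2(n) = log2(4536) = 12.1472

12.1472 bits


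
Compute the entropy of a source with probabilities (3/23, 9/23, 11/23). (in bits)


H = -sum(p_i * log2(p_i)). Terms: -(3/23)*log2(3/23) = 0.383296; -(9/23)*log2(9/23) = 0.529684; -(11/23)*log2(11/23) = 0.508932. H = 0.383296 + 0.529684 + 0.508932 = 1.4219

1.4219 bits


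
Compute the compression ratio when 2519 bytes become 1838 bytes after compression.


Ratio = original / compressed = 2519 / 1838 = 1.3705

1.3705


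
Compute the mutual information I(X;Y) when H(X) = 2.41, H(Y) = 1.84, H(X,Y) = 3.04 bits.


I(X;Y) = H(X) + H(Y) - H(X,Y) = 2.41 + 1.84 - 3.04 = 1.21

1.21 bits


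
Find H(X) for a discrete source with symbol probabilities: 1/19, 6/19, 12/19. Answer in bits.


H = -sum(p_i * log2(p_i)). Terms: -(1/19)*log2(1/19) = 0.223575; -(6/19)*log2(6/19) = 0.525147; -(12/19)*log2(12/19) = 0.418715. H = 0.223575 + 0.525147 + 0.418715 = 1.1674

1.1674 bits


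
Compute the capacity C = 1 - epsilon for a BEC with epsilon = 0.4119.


C = 1 - epsilon = 1 - 0.4119 = 0.5881

0.5881 bits


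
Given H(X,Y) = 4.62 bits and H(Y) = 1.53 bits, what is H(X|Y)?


H(X|Y) = H(X,Y) - H(Y) = 4.62 - 1.53 = 3.09

3.09 bits


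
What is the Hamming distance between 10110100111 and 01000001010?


Count differing positions: ^ ^ ^ ^ . ^ . ^ ^ . ^ = 8 differences

8


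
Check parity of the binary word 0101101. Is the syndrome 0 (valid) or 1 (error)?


Syndrome = XOR of all bits = 0 XOR 1 XOR 0 XOR 1 XOR 1 XOR 0 XOR 1 = 0

0


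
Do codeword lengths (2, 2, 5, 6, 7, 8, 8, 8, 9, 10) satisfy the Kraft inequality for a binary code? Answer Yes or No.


Kraft sum = sum(2^(-l_i)) = 0.5693, need <= 1. Result: satisfied (a binary prefix-free code with these lengths exists)

Yes


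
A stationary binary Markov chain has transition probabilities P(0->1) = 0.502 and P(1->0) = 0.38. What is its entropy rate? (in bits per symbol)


Stationary distribution: pi_0 = p10/(p01+p10) = 0.4308, pi_1 = 0.5692. Entropy rate H' = pi_0*H(p01) + pi_1*H(p10) = 0.4308*1.0 + 0.5692*0.958 = 0.9761

0.9761 bits/symbol


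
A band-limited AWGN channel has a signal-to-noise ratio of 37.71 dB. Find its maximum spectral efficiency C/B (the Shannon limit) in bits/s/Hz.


SNR_linear = 10^(37.71/10) = 5902.0108; C/B = log2(1 + SNR_linear) = log2(1 + 5902.0108) = 12.5272

12.5272 bits/s/Hz


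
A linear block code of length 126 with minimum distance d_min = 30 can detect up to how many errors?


Detection capability = d_min - 1 = 30 - 1 = 29

29 errors


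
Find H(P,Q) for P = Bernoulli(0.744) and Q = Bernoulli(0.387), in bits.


H(P,Q) = -p*log2(q) - (1-p)*log2(1-q). -0.744*log2(0.387) = 1.018978; -0.256*log2(0.613) = 0.180747. H(P,Q) = 1.018978 + 0.180747 = 1.1997

1.1997 bits


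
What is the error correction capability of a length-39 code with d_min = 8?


Correction capability = floor((d-1)/2) = floor((8-1)/2) = 3

3 errors


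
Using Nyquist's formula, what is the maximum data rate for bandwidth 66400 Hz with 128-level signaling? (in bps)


Rate = 2 * B * log2(M) = 2 * 66400 * 7.0 = 929600.0

929600.0 bps


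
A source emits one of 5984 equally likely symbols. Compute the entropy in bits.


H = log2(n) = log2(5984) = 12.5469

12.5469 bits


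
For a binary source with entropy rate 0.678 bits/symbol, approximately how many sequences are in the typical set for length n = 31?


log2|A_typical| = nH = 31 * 0.678 = 21.018, so |A_typical| ~ 2^21.018 = 2.123e+06

2.123e+06


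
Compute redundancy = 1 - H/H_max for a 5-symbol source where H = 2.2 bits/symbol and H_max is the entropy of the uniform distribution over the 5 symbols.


H_max = log2(K) = log2(5) = 2.3219 bits/symbol. Redundancy = 1 - H/H_max = 1 - 2.2/2.3219 = 1 - 0.9475 = 0.0525

0.0525


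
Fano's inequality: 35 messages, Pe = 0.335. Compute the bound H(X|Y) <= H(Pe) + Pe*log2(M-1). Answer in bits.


H(Pe) = -Pe*log2(Pe) - (1-Pe)*log2(1-Pe) = -0.335*log2(0.335) - 0.665*log2(0.665) = 0.528552 + 0.391402 = 0.92. Pe*log2(M-1) = 0.335*log2(34) = 1.704300. Bound = H(Pe) + Pe*log2(M-1) = 0.528552 + 0.391402 + 1.704300 = 2.6243

2.6243 bits


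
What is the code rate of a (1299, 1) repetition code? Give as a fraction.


Rate = k/n = 1/1299

1/1299


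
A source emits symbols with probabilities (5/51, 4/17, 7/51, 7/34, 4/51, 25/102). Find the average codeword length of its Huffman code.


Huffman construction (repeatedly merge the two least-probable nodes; each merge adds 1 bit to every symbol beneath it): 4/51 + 5/51 = 3/17; 7/51 + 3/17 = 16/51; 7/34 + 4/17 = 15/34; 25/102 + 16/51 = 19/34; 15/34 + 19/34 = 1. Resulting codeword lengths (in the order the probabilities were given): (4, 2, 3, 2, 4, 2). L_avg = sum(p_i * l_i) = 5/51*4 + 4/17*2 + 7/51*3 + 7/34*2 + 4/51*4 + 25/102*2 = 127/51 = 2.4902

2.4902 bits


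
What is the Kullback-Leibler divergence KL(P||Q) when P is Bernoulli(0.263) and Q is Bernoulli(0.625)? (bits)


KL = p*log2(p/q) + (1-p)*log2((1-p)/(1-q)) = 0.263*log2(0.263/0.625) + 0.737*log2(0.737/0.375) = 0.39

0.39 bits


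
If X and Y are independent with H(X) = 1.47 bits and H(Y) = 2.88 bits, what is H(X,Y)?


For independent variables, H(X,Y) = H(X) + H(Y) = 1.47 + 2.88 = 4.35

4.35 bits


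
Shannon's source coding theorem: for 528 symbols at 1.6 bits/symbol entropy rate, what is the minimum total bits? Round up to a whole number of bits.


Minimum bits >= n * H = 528 * 1.6 = 844.8, rounded up to a whole number of bits = 845

845 bits
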